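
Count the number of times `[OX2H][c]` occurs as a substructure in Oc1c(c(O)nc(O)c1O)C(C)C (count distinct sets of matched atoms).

[OX2H][c] is the SMARTS for a phenol: a hydroxyl oxygen attached to an aromatic carbon.
The molecule carries 4 separate instances of a hydroxyl group (-OH) meeting every constraint; each maps to a distinct set of atoms, giving 4 matches.

4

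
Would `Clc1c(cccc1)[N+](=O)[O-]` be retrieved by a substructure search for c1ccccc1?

The pattern c1ccccc1 describes six aromatic carbons in a ring — a benzene ring.
The required atom environment is present in the molecule, so the pattern matches.

Yes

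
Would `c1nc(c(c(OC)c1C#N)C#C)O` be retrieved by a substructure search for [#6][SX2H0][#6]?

No

The pattern [#6][SX2H0][#6] describes an aliphatic sulfur bridging two carbons with no H on the sulfur — a thioether.
The closest candidate here is a methoxy ether (-OCH3), but the bridging atom is O, not S. No other fragment satisfies the full query, so there is no match.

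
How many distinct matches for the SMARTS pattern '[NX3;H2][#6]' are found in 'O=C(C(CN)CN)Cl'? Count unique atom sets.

2

[NX3;H2][#6] is the SMARTS for a primary amine: a trivalent nitrogen with two H attached to carbon.
The molecule carries 2 separate instances of a primary amino group (-NH2) meeting every constraint; each maps to a distinct set of atoms, giving 2 matches.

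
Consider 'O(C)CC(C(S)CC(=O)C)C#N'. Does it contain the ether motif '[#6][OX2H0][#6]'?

Yes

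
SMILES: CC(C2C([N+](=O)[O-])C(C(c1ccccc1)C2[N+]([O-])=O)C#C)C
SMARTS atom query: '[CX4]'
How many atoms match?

The query [CX4] means: C with X4: aliphatic carbon with exactly 4 total connections (bonds + H).
Check the 22 heavy atoms by environment: 8× C (X4) → match; 2× N (charge +1, X3) → no; 2× O (charge -1, X1) → no; 2× O (X1) → no; 2× C (X2) → no; 6× c (aromatic, X3) → no.
That gives 8 matching atoms.

8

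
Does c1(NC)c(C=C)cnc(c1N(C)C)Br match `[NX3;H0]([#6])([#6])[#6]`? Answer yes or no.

Yes

The pattern [NX3;H0]([#6])([#6])[#6] describes a trivalent nitrogen with no H, bonded to three carbons — a tertiary amine.
The molecule carries a dimethylamino group (-N(CH3)2), whose atoms satisfy every constraint of the query, so the pattern matches.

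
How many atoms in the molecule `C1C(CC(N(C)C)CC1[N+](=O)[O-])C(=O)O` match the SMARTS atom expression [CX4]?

8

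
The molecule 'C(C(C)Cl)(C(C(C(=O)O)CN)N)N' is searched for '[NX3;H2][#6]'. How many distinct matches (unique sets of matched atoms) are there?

3

[NX3;H2][#6] is the SMARTS for a primary amine: a trivalent nitrogen with two H attached to carbon.
The molecule carries 3 separate instances of a primary amino group (-NH2) meeting every constraint; each maps to a distinct set of atoms, giving 3 matches.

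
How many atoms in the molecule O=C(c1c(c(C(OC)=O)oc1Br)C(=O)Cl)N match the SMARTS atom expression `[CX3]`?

The query [CX3] means: C with X3: aliphatic carbon with exactly 3 total connections.
Check the 16 heavy atoms by environment: 1× o (aromatic, X2) → no; 4× c (aromatic, X3) → no; 1× Br (X1) → no; 3× C (X3) → match; 3× O (X1) → no; 1× Cl (X1) → no; 1× N (X3) → no; 1× O (X2) → no; 1× C (X4) → no.
That gives 3 matching atoms.

3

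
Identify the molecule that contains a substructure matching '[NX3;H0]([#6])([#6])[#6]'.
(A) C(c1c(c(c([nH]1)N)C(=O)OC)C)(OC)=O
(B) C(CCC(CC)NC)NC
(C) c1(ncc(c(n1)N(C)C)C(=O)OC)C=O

[NX3;H0]([#6])([#6])[#6] describes a trivalent nitrogen with no H, bonded to three carbons (a tertiary amine).
(A) has a primary amino group (-NH2) but the nitrogen has H2, not H0 with three carbons.
(B) has an N-methylamino group (-NHCH3) but the nitrogen still has one H (H1), not H0.
(C) contains a dimethylamino group (-N(CH3)2), which satisfies every atom and bond constraint.
So the answer is (C).

C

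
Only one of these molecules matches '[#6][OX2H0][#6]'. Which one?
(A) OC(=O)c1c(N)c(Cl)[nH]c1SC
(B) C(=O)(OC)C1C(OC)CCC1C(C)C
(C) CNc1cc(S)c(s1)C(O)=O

B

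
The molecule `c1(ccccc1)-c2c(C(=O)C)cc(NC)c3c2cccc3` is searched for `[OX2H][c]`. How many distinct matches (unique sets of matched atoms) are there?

0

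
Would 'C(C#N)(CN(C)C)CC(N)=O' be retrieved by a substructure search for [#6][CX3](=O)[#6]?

The pattern [#6][CX3](=O)[#6] describes a carbonyl carbon (no H) flanked by two carbons — a ketone.
The closest candidate here is a primary amide (-C(=O)NH2), but one neighbour of the carbonyl carbon is N, not C. No other fragment satisfies the full query, so there is no match.

No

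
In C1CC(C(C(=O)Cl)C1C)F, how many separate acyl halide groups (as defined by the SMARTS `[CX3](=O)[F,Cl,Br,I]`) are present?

[CX3](=O)[F,Cl,Br,I] is the SMARTS for an acyl halide: a carbonyl carbon bonded to a halogen.
Exactly one fragment in the molecule meets all constraints, giving 1 match.

1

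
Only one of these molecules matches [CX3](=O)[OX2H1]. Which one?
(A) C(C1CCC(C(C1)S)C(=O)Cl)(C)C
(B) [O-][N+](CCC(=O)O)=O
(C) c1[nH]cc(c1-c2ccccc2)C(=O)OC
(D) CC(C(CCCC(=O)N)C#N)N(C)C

B

[CX3](=O)[OX2H1] describes an sp2 carbon double-bonded to O and single-bonded to an -OH oxygen (a carboxylic acid).
(A) has an acyl chloride (-C(=O)Cl) but the carbonyl is bonded to Cl, not to an -OH oxygen.
(B) contains a carboxylic acid group (-C(=O)OH), which satisfies every atom and bond constraint.
(C) has a methyl-ester group (-C(=O)OCH3) but the singly-bonded O has no H (OX2H0, not OX2H1).
(D) has a primary amide (-C(=O)NH2) but the carbonyl is bonded to N, not to an -OH oxygen.
So the answer is (B).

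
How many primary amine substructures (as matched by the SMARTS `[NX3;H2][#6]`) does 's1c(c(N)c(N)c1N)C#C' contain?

3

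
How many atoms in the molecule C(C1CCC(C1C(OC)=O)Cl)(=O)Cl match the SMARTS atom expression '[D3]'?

5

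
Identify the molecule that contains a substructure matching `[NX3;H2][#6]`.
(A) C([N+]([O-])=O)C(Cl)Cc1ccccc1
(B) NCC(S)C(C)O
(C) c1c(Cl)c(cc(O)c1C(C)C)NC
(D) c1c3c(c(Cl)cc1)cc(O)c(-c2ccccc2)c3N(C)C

[NX3;H2][#6] describes a trivalent nitrogen with two H attached to carbon (a primary amine).
(A) has a nitro group (-[N+](=O)[O-]) but the nitrogen is [N+] with no H, not NX3H2.
(B) contains a primary amino group (-NH2), which satisfies every atom and bond constraint.
(C) has an N-methylamino group (-NHCH3) but the nitrogen bears two carbons and only one H (H1), not H2.
(D) has a dimethylamino group (-N(CH3)2) but the nitrogen has H0, not H2.
So the answer is (B).

B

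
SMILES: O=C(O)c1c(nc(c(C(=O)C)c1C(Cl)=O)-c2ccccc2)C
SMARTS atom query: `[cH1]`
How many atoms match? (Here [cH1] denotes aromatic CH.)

5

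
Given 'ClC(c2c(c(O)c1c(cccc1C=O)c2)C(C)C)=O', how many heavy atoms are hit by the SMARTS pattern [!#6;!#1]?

4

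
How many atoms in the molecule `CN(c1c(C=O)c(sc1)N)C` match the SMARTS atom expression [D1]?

The query [D1] means: atom with exactly one heavy-atom neighbour (degree 1).
Check the 11 heavy atoms by environment: 1× s (aromatic, D2) → no; 3× c (aromatic, D3) → no; 1× c (aromatic, D2) → no; 1× N (D1) → match; 1× C (D2) → no; 1× O (D1) → match; 1× N (D3) → no; 2× C (D1) → match.
Summing the matching environments: 1 + 1 + 2 = 4 matching atoms.

4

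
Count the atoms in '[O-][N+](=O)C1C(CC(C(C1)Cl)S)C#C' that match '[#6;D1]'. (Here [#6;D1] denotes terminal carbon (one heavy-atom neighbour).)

1

Check the 13 heavy atoms by environment: 3× C (D2) → no; 4× C (D3) → no; 1× C (D1) → match; 1× Cl (D1) → no; 1× S (D1) → no; 1× N (charge +1, D3) → no; 1× O (charge -1, D1) → no; 1× O (D1) → no.
That gives 1 matching atom.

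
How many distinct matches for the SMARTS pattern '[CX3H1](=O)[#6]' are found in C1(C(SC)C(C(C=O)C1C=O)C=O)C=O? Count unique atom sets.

[CX3H1](=O)[#6] is the SMARTS for an aldehyde: an sp2 carbon with one H, double-bonded to O and single-bonded to carbon.
The molecule carries 4 separate instances of an aldehyde (-CHO) meeting every constraint; each maps to a distinct set of atoms, giving 4 matches.

4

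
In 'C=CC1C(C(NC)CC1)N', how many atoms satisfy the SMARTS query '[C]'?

8

Check the 10 heavy atoms by environment: 8× C → match; 2× N → no.
That gives 8 matching atoms.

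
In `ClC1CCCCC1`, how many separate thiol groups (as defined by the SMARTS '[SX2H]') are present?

0

[SX2H] is the SMARTS for a thiol: an aliphatic sulfur with two connections, one being H.
No fragment in the molecule satisfies every constraint, giving 0 matches.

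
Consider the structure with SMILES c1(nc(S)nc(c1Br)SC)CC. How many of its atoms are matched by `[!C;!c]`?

The query [!C;!c] means: neither aliphatic nor aromatic carbon — same as [!#6].
Check the 12 heavy atoms by environment: 2× n (aromatic) → match; 4× c (aromatic) → no; 1× Br → match; 3× C → no; 2× S → match.
Summing the matching environments: 2 + 1 + 2 = 5 matching atoms.

5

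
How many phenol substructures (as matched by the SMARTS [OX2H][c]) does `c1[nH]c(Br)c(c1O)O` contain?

2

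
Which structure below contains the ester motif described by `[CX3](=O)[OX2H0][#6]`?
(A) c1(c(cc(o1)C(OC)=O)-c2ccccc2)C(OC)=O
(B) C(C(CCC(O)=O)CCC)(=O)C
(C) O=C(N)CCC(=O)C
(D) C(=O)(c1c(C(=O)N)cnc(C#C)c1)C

A

[CX3](=O)[OX2H0][#6] describes a carbonyl carbon bonded to an oxygen that is itself bonded to carbon (no H on that O) (an ester).
(A) contains a methyl-ester group (-C(=O)OCH3), which satisfies every atom and bond constraint.
(B) has a carboxylic acid group (-C(=O)OH) but the singly-bonded O carries H (OX2H1, not H0).
(C) has a primary amide (-C(=O)NH2) but the carbonyl is bonded to N, not to an O-C linkage.
(D) has a primary amide (-C(=O)NH2) but the carbonyl is bonded to N, not to an O-C linkage.
So the answer is (A).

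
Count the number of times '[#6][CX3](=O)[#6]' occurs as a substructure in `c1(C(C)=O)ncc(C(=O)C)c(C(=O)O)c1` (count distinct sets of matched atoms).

[#6][CX3](=O)[#6] is the SMARTS for a ketone: a carbonyl carbon (no H) flanked by two carbons.
The molecule carries 2 separate instances of an acetyl/ketone group (-C(=O)CH3) meeting every constraint; each maps to a distinct set of atoms, giving 2 matches.

2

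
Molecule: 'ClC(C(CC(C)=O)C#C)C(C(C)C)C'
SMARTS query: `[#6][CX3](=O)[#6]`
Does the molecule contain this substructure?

Yes

The pattern [#6][CX3](=O)[#6] describes a carbonyl carbon (no H) flanked by two carbons — a ketone.
The molecule carries an acetyl/ketone group (-C(=O)CH3), whose atoms satisfy every constraint of the query, so the pattern matches.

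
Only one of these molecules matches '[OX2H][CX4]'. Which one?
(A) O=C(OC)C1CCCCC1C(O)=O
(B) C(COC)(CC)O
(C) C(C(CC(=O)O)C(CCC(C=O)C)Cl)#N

[OX2H][CX4] describes a hydroxyl oxygen bound to an sp3 (X4) carbon (an aliphatic alcohol).
(A) has a carboxylic acid group (-C(=O)OH) but the -OH is on a CX3 carbonyl carbon, not a CX4 carbon.
(B) contains a hydroxyl group (-OH), which satisfies every atom and bond constraint.
(C) has a carboxylic acid group (-C(=O)OH) but the -OH is on a CX3 carbonyl carbon, not a CX4 carbon.
So the answer is (B).

B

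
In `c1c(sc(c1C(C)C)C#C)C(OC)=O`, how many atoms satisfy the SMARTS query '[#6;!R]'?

7

The query [#6;!R] means: carbon not in any ring.
Check the 14 heavy atoms by environment: 1× s (aromatic, in 5-ring) → no; 4× c (aromatic, in 5-ring) → no; 7× C (acyclic) → match; 2× O (acyclic) → no.
That gives 7 matching atoms.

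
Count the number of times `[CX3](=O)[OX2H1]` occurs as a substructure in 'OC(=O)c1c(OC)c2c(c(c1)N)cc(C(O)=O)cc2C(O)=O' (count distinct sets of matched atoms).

[CX3](=O)[OX2H1] is the SMARTS for a carboxylic acid: an sp2 carbon double-bonded to O and single-bonded to an -OH oxygen.
The molecule carries 3 separate instances of a carboxylic acid group (-C(=O)OH) meeting every constraint; each maps to a distinct set of atoms, giving 3 matches.

3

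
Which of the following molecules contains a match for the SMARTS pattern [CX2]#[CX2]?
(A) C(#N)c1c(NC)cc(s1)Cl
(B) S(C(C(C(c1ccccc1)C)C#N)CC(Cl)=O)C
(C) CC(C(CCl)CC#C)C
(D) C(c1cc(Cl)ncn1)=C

[CX2]#[CX2] describes a carbon-carbon triple bond (an alkyne).
(A) has a nitrile (-C#N) but the triple bond is C#N, not C#C.
(B) has a nitrile (-C#N) but the triple bond is C#N, not C#C.
(C) contains an ethynyl group (-C#CH), which satisfies every atom and bond constraint.
(D) has a vinyl group (-CH=CH2) but the C=C is a double bond; both carbons are CX3, not CX2.
So the answer is (C).

C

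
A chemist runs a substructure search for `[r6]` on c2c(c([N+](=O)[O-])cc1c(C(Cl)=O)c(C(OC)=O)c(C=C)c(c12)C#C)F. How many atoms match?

10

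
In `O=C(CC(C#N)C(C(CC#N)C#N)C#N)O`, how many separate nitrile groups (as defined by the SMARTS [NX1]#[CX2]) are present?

[NX1]#[CX2] is the SMARTS for a nitrile: a nitrogen triple-bonded to a two-connected carbon.
The molecule carries 4 separate instances of a nitrile (-C#N) meeting every constraint; each maps to a distinct set of atoms, giving 4 matches.

4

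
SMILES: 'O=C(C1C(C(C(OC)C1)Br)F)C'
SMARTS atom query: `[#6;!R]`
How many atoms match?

3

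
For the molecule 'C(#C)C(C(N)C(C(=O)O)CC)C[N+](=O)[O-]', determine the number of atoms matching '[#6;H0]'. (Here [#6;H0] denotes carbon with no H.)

2

The query [#6;H0] means: any carbon with no attached hydrogen.
Check the 15 heavy atoms by environment: 2× C (H2) → no; 4× C (H1) → no; 1× C (H3) → no; 1× N (charge +1, H0) → no; 1× O (charge -1, H0) → no; 2× O (H0) → no; 2× C (H0) → match; 1× O (H1) → no; 1× N (H2) → no.
That gives 2 matching atoms.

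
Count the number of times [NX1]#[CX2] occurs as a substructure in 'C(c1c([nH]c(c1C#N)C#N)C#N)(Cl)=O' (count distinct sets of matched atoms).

3

[NX1]#[CX2] is the SMARTS for a nitrile: a nitrogen triple-bonded to a two-connected carbon.
The molecule carries 3 separate instances of a nitrile (-C#N) meeting every constraint; each maps to a distinct set of atoms, giving 3 matches.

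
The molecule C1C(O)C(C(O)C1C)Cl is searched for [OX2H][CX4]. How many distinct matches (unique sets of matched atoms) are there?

2

[OX2H][CX4] is the SMARTS for an aliphatic alcohol: a hydroxyl oxygen bound to an sp3 (X4) carbon.
The molecule carries 2 separate instances of a hydroxyl group (-OH) meeting every constraint; each maps to a distinct set of atoms, giving 2 matches.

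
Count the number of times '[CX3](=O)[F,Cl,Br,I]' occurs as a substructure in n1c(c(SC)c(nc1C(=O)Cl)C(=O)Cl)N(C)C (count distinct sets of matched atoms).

[CX3](=O)[F,Cl,Br,I] is the SMARTS for an acyl halide: a carbonyl carbon bonded to a halogen.
The molecule carries 2 separate instances of an acyl chloride (-C(=O)Cl) meeting every constraint; each maps to a distinct set of atoms, giving 2 matches.

2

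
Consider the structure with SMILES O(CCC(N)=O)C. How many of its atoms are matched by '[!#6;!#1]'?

The query [!#6;!#1] means: not carbon and not hydrogen — any heteroatom.
Check the 7 heavy atoms by environment: 4× C → no; 2× O → match; 1× N → match.
Summing the matching environments: 2 + 1 = 3 matching atoms.

3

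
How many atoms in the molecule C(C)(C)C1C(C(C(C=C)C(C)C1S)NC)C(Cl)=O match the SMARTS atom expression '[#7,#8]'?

2

Check the 18 heavy atoms by environment: 14× C → no; 1× O → match; 1× Cl → no; 1× S → no; 1× N → match.
Summing the matching environments: 1 + 1 = 2 matching atoms.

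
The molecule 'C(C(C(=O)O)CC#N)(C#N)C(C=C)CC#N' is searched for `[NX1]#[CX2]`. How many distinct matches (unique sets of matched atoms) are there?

[NX1]#[CX2] is the SMARTS for a nitrile: a nitrogen triple-bonded to a two-connected carbon.
The molecule carries 3 separate instances of a nitrile (-C#N) meeting every constraint; each maps to a distinct set of atoms, giving 3 matches.

3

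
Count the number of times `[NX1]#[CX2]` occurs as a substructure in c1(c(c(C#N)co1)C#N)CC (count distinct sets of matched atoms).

2

[NX1]#[CX2] is the SMARTS for a nitrile: a nitrogen triple-bonded to a two-connected carbon.
The molecule carries 2 separate instances of a nitrile (-C#N) meeting every constraint; each maps to a distinct set of atoms, giving 2 matches.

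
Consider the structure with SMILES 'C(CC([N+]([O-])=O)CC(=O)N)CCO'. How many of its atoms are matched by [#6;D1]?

0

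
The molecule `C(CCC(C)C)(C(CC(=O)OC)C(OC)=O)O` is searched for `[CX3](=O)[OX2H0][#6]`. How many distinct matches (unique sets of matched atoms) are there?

2

[CX3](=O)[OX2H0][#6] is the SMARTS for an ester: a carbonyl carbon bonded to an oxygen that is itself bonded to carbon (no H on that O).
The molecule carries 2 separate instances of a methyl-ester group (-C(=O)OCH3) meeting every constraint; each maps to a distinct set of atoms, giving 2 matches.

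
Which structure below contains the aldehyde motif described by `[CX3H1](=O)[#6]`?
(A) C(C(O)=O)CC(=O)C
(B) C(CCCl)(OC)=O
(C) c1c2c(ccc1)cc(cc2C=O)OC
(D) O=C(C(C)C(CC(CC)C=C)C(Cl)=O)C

C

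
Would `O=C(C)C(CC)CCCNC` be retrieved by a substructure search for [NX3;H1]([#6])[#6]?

Yes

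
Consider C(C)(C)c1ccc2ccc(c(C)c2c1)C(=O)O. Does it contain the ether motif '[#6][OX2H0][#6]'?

The pattern [#6][OX2H0][#6] describes an aliphatic oxygen bridging two carbons with no H on the oxygen — an ether.
The closest candidate here is a carboxylic acid group (-C(=O)OH), but the -OH oxygen has H1; the =O is OX1, not OX2. No other fragment satisfies the full query, so there is no match.

No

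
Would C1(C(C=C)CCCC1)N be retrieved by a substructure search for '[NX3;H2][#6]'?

The pattern [NX3;H2][#6] describes a trivalent nitrogen with two H attached to carbon — a primary amine.
The molecule carries a primary amino group (-NH2), whose atoms satisfy every constraint of the query, so the pattern matches.

Yes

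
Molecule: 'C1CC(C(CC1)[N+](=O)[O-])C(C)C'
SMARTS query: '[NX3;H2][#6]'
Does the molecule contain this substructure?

No

The pattern [NX3;H2][#6] describes a trivalent nitrogen with two H attached to carbon — a primary amine.
The closest candidate here is a nitro group (-[N+](=O)[O-]), but the nitrogen is [N+] with no H, not NX3H2. No other fragment satisfies the full query, so there is no match.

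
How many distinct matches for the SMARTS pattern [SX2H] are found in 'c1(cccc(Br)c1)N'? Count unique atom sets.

0

[SX2H] is the SMARTS for a thiol: an aliphatic sulfur with two connections, one being H.
No fragment in the molecule satisfies every constraint, giving 0 matches.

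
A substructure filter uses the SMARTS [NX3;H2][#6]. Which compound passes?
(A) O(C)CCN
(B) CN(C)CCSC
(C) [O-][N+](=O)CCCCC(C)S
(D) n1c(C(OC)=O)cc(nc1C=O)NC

[NX3;H2][#6] describes a trivalent nitrogen with two H attached to carbon (a primary amine).
(A) contains a primary amino group (-NH2), which satisfies every atom and bond constraint.
(B) has a dimethylamino group (-N(CH3)2) but the nitrogen has H0, not H2.
(C) has a nitro group (-[N+](=O)[O-]) but the nitrogen is [N+] with no H, not NX3H2.
(D) has an N-methylamino group (-NHCH3) but the nitrogen bears two carbons and only one H (H1), not H2.
So the answer is (A).

A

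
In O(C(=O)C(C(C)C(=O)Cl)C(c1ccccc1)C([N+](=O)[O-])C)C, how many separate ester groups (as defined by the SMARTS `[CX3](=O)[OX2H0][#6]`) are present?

1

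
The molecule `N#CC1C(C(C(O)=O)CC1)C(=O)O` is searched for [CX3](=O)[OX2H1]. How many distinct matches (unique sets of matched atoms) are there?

2

[CX3](=O)[OX2H1] is the SMARTS for a carboxylic acid: an sp2 carbon double-bonded to O and single-bonded to an -OH oxygen.
The molecule carries 2 separate instances of a carboxylic acid group (-C(=O)OH) meeting every constraint; each maps to a distinct set of atoms, giving 2 matches.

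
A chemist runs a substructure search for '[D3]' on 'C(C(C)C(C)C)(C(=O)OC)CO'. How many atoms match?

4

The query [D3] means: atom with exactly three heavy-atom neighbours.
Check the 12 heavy atoms by environment: 4× C (D1) → no; 4× C (D3) → match; 1× C (D2) → no; 2× O (D1) → no; 1× O (D2) → no.
That gives 4 matching atoms.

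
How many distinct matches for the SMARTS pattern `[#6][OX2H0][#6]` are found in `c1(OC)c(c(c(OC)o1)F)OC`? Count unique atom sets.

3

[#6][OX2H0][#6] is the SMARTS for an ether: an aliphatic oxygen bridging two carbons with no H on the oxygen.
The molecule carries 3 separate instances of a methoxy ether (-OCH3) meeting every constraint; each maps to a distinct set of atoms, giving 3 matches.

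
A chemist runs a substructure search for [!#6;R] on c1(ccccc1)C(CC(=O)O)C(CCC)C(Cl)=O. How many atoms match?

0

Check the 18 heavy atoms by environment: 8× C (acyclic) → no; 6× c (aromatic, in 6-ring) → no; 3× O (acyclic) → no; 1× Cl (acyclic) → no.
No environment satisfies the query, so 0 matching atoms.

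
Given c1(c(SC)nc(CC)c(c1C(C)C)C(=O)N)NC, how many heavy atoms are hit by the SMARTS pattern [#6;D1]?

The query [#6;D1] means: carbon bonded to exactly one heavy atom.
Check the 18 heavy atoms by environment: 1× n (aromatic, D2) → no; 5× c (aromatic, D3) → no; 2× C (D3) → no; 5× C (D1) → match; 1× C (D2) → no; 1× N (D2) → no; 1× S (D2) → no; 1× O (D1) → no; 1× N (D1) → no.
That gives 5 matching atoms.

5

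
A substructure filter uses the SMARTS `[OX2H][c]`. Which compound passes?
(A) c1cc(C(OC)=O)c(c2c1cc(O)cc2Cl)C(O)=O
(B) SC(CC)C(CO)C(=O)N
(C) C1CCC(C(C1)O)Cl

[OX2H][c] describes a hydroxyl oxygen attached to an aromatic carbon (a phenol).
(A) contains a hydroxyl group (-OH), which satisfies every atom and bond constraint.
(B) has a hydroxyl group (-OH) but the -OH is on an aliphatic carbon, not an aromatic c.
(C) has a hydroxyl group (-OH) but the -OH is on an aliphatic carbon, not an aromatic c.
So the answer is (A).

A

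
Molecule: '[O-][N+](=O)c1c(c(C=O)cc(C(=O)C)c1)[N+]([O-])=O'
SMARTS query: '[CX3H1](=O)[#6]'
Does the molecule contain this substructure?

Yes

The pattern [CX3H1](=O)[#6] describes an sp2 carbon with one H, double-bonded to O and single-bonded to carbon — an aldehyde.
The molecule carries an aldehyde (-CHO), whose atoms satisfy every constraint of the query, so the pattern matches.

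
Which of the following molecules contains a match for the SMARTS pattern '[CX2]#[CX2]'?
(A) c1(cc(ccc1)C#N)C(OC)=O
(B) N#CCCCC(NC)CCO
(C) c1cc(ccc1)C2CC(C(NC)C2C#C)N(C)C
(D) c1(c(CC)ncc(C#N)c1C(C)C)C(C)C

C

[CX2]#[CX2] describes a carbon-carbon triple bond (an alkyne).
(A) has a nitrile (-C#N) but the triple bond is C#N, not C#C.
(B) has a nitrile (-C#N) but the triple bond is C#N, not C#C.
(C) contains an ethynyl group (-C#CH), which satisfies every atom and bond constraint.
(D) has a nitrile (-C#N) but the triple bond is C#N, not C#C.
So the answer is (C).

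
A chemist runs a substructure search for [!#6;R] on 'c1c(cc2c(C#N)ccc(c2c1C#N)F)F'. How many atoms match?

0

Check the 16 heavy atoms by environment: 10× c (aromatic, in 6-ring) → no; 2× C (acyclic) → no; 2× N (acyclic) → no; 2× F (acyclic) → no.
No environment satisfies the query, so 0 matching atoms.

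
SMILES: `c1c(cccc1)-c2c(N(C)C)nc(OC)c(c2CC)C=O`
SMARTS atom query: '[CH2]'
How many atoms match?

The query [CH2] means: aliphatic carbon with exactly two hydrogens.
Check the 21 heavy atoms by environment: 1× n (aromatic, H0) → no; 6× c (aromatic, H0) → no; 5× c (aromatic, H1) → no; 2× O (H0) → no; 4× C (H3) → no; 1× C (H2) → match; 1× N (H0) → no; 1× C (H1) → no.
That gives 1 matching atom.

1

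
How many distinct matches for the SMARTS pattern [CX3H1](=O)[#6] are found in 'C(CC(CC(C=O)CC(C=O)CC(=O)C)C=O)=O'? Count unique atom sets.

4

[CX3H1](=O)[#6] is the SMARTS for an aldehyde: an sp2 carbon with one H, double-bonded to O and single-bonded to carbon.
The molecule carries 4 separate instances of an aldehyde (-CHO) meeting every constraint; each maps to a distinct set of atoms, giving 4 matches.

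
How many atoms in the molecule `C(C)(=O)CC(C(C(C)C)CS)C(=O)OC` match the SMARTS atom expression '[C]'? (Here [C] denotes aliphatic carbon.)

The query [C] means: uppercase C matches aliphatic (non-aromatic) carbon only.
Check the 15 heavy atoms by environment: 11× C → match; 3× O → no; 1× S → no.
That gives 11 matching atoms.

11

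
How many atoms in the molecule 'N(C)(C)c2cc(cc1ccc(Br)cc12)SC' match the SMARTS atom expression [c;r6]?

10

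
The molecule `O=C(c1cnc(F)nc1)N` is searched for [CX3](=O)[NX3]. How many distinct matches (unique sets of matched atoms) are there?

[CX3](=O)[NX3] is the SMARTS for an amide: a carbonyl carbon bonded to a trivalent nitrogen.
Exactly one fragment in the molecule meets all constraints, giving 1 match.

1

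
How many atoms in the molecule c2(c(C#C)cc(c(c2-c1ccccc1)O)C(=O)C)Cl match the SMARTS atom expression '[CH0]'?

2

The query [CH0] means: aliphatic carbon with no attached hydrogen.
Check the 19 heavy atoms by environment: 6× c (aromatic, H0) → no; 6× c (aromatic, H1) → no; 1× O (H1) → no; 2× C (H0) → match; 1× O (H0) → no; 1× C (H3) → no; 1× Cl (H0) → no; 1× C (H1) → no.
That gives 2 matching atoms.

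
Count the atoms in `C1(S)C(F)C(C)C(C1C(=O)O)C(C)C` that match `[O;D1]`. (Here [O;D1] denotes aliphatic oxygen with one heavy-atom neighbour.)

The query [O;D1] means: aliphatic oxygen bonded to exactly one heavy atom.
Check the 14 heavy atoms by environment: 7× C (D3) → no; 1× F (D1) → no; 3× C (D1) → no; 1× S (D1) → no; 2× O (D1) → match.
That gives 2 matching atoms.

2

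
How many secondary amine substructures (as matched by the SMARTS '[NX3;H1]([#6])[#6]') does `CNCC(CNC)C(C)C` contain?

2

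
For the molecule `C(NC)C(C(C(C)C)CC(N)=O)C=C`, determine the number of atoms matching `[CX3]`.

The query [CX3] means: C with X3: aliphatic carbon with exactly 3 total connections.
Check the 14 heavy atoms by environment: 8× C (X4) → no; 3× C (X3) → match; 1× O (X1) → no; 2× N (X3) → no.
That gives 3 matching atoms.

3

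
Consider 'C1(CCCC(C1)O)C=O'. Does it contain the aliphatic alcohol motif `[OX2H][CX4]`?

Yes

The pattern [OX2H][CX4] describes a hydroxyl oxygen bound to an sp3 (X4) carbon — an aliphatic alcohol.
The molecule carries a hydroxyl group (-OH), whose atoms satisfy every constraint of the query, so the pattern matches.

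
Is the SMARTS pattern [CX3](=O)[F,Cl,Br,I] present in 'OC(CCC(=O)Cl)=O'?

Yes

The pattern [CX3](=O)[F,Cl,Br,I] describes a carbonyl carbon bonded to a halogen — an acyl halide.
The molecule carries an acyl chloride (-C(=O)Cl), whose atoms satisfy every constraint of the query, so the pattern matches.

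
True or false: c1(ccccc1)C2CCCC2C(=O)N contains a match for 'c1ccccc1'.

The pattern c1ccccc1 describes six aromatic carbons in a ring — a benzene ring.
The molecule carries a phenyl ring, whose atoms satisfy every constraint of the query, so the pattern matches.

True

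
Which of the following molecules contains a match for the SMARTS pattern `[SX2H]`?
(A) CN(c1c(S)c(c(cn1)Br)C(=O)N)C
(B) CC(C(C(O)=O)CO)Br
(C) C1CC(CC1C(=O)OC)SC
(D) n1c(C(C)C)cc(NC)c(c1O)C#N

[SX2H] describes an aliphatic sulfur with two connections, one being H (a thiol).
(A) contains a thiol (-SH), which satisfies every atom and bond constraint.
(B) has a hydroxyl group (-OH) but it is an -OH, not an -SH.
(C) has a methylthio ether (-SCH3) but the sulfur has H0 (bonded to two carbons), not H1.
(D) has a hydroxyl group (-OH) but it is an -OH, not an -SH.
So the answer is (A).

A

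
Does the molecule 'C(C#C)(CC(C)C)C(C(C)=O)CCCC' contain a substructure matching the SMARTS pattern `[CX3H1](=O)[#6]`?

No

The pattern [CX3H1](=O)[#6] describes an sp2 carbon with one H, double-bonded to O and single-bonded to carbon — an aldehyde.
The closest candidate here is an acetyl/ketone group (-C(=O)CH3), but the carbonyl carbon has H0 (two carbon neighbours), not H1. No other fragment satisfies the full query, so there is no match.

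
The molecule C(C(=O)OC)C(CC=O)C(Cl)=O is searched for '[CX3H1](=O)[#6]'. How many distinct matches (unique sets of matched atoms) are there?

[CX3H1](=O)[#6] is the SMARTS for an aldehyde: an sp2 carbon with one H, double-bonded to O and single-bonded to carbon.
Exactly one fragment in the molecule meets all constraints, giving 1 match.

1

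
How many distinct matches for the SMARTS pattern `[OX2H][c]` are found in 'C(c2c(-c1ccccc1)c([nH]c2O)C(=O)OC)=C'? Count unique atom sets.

[OX2H][c] is the SMARTS for a phenol: a hydroxyl oxygen attached to an aromatic carbon.
Exactly one fragment in the molecule meets all constraints, giving 1 match.

1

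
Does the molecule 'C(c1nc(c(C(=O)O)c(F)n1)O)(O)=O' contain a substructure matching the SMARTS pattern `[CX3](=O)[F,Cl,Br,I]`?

No

The pattern [CX3](=O)[F,Cl,Br,I] describes a carbonyl carbon bonded to a halogen — an acyl halide.
The closest candidate here is a carboxylic acid group (-C(=O)OH), but the carbonyl is bonded to -OH, not to a halogen. No other fragment satisfies the full query, so there is no match.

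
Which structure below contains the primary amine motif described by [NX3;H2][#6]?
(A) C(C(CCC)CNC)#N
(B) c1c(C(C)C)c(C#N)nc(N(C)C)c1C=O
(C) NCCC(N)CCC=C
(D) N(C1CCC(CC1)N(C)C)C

C

[NX3;H2][#6] describes a trivalent nitrogen with two H attached to carbon (a primary amine).
(A) has an N-methylamino group (-NHCH3) but the nitrogen bears two carbons and only one H (H1), not H2.
(B) has a dimethylamino group (-N(CH3)2) but the nitrogen has H0, not H2.
(C) contains a primary amino group (-NH2), which satisfies every atom and bond constraint.
(D) has an N-methylamino group (-NHCH3) but the nitrogen bears two carbons and only one H (H1), not H2.
So the answer is (C).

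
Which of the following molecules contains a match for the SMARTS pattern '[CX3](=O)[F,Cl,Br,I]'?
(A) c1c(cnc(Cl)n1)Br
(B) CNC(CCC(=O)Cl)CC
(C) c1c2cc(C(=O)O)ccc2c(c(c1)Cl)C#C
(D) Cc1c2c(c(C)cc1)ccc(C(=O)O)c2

B

[CX3](=O)[F,Cl,Br,I] describes a carbonyl carbon bonded to a halogen (an acyl halide).
(A) has a chloro substituent but the Cl is not on a carbonyl carbon.
(B) contains an acyl chloride (-C(=O)Cl), which satisfies every atom and bond constraint.
(C) has a carboxylic acid group (-C(=O)OH) but the carbonyl is bonded to -OH, not to a halogen.
(D) has a carboxylic acid group (-C(=O)OH) but the carbonyl is bonded to -OH, not to a halogen.
So the answer is (B).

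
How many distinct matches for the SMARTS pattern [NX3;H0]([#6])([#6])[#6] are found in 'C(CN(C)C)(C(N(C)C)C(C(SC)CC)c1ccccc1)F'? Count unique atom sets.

[NX3;H0]([#6])([#6])[#6] is the SMARTS for a tertiary amine: a trivalent nitrogen with no H, bonded to three carbons.
The molecule carries 2 separate instances of a dimethylamino group (-N(CH3)2) meeting every constraint; each maps to a distinct set of atoms, giving 2 matches.

2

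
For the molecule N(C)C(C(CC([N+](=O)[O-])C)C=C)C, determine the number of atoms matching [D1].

The query [D1] means: atom with exactly one heavy-atom neighbour (degree 1).
Check the 13 heavy atoms by environment: 4× C (D1) → match; 3× C (D3) → no; 2× C (D2) → no; 1× N (D2) → no; 1× N (charge +1, D3) → no; 1× O (charge -1, D1) → match; 1× O (D1) → match.
Summing the matching environments: 4 + 1 + 1 = 6 matching atoms.

6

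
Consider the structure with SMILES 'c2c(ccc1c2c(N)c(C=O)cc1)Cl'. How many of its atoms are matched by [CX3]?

1

The query [CX3] means: C with X3: aliphatic carbon with exactly 3 total connections.
Check the 14 heavy atoms by environment: 10× c (aromatic, X3) → no; 1× N (X3) → no; 1× C (X3) → match; 1× O (X1) → no; 1× Cl (X1) → no.
That gives 1 matching atom.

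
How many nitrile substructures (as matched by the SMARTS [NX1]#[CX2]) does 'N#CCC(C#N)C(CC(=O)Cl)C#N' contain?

3

[NX1]#[CX2] is the SMARTS for a nitrile: a nitrogen triple-bonded to a two-connected carbon.
The molecule carries 3 separate instances of a nitrile (-C#N) meeting every constraint; each maps to a distinct set of atoms, giving 3 matches.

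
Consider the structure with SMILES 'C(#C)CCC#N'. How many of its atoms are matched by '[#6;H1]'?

The query [#6;H1] means: any carbon bearing exactly one hydrogen.
Check the 6 heavy atoms by environment: 2× C (H2) → no; 2× C (H0) → no; 1× N (H0) → no; 1× C (H1) → match.
That gives 1 matching atom.

1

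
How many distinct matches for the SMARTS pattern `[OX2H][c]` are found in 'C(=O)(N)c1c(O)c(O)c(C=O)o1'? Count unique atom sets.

2

[OX2H][c] is the SMARTS for a phenol: a hydroxyl oxygen attached to an aromatic carbon.
The molecule carries 2 separate instances of a hydroxyl group (-OH) meeting every constraint; each maps to a distinct set of atoms, giving 2 matches.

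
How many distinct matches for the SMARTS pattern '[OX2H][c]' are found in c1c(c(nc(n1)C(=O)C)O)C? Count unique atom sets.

1

[OX2H][c] is the SMARTS for a phenol: a hydroxyl oxygen attached to an aromatic carbon.
Exactly one fragment in the molecule meets all constraints, giving 1 match.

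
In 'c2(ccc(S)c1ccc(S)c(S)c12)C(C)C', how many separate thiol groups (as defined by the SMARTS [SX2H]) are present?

3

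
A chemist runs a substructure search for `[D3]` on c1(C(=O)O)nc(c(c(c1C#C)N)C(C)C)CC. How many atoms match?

7

The query [D3] means: atom with exactly three heavy-atom neighbours.
Check the 17 heavy atoms by environment: 1× n (aromatic, D2) → no; 5× c (aromatic, D3) → match; 2× C (D2) → no; 4× C (D1) → no; 1× N (D1) → no; 2× C (D3) → match; 2× O (D1) → no.
Summing the matching environments: 5 + 2 = 7 matching atoms.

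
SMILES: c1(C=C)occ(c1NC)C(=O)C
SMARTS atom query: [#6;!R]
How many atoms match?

5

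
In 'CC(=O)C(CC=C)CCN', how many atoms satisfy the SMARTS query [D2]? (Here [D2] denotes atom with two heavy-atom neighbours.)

4

Check the 10 heavy atoms by environment: 4× C (D2) → match; 2× C (D3) → no; 2× C (D1) → no; 1× N (D1) → no; 1× O (D1) → no.
That gives 4 matching atoms.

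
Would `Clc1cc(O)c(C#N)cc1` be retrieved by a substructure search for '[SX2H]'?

No

The pattern [SX2H] describes an aliphatic sulfur with two connections, one being H — a thiol.
The closest candidate here is a hydroxyl group (-OH), but it is an -OH, not an -SH. No other fragment satisfies the full query, so there is no match.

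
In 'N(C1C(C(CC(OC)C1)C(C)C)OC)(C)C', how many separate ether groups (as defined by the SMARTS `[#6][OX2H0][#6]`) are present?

2

[#6][OX2H0][#6] is the SMARTS for an ether: an aliphatic oxygen bridging two carbons with no H on the oxygen.
The molecule carries 2 separate instances of a methoxy ether (-OCH3) meeting every constraint; each maps to a distinct set of atoms, giving 2 matches.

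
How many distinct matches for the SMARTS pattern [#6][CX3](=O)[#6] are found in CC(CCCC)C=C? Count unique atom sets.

0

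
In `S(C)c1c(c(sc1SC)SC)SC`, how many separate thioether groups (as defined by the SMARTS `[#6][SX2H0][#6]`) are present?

4

[#6][SX2H0][#6] is the SMARTS for a thioether: an aliphatic sulfur bridging two carbons with no H on the sulfur.
The molecule carries 4 separate instances of a methylthio ether (-SCH3) meeting every constraint; each maps to a distinct set of atoms, giving 4 matches.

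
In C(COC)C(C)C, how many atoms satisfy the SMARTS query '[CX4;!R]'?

6

Check the 7 heavy atoms by environment: 6× C (X4, acyclic) → match; 1× O (X2, acyclic) → no.
That gives 6 matching atoms.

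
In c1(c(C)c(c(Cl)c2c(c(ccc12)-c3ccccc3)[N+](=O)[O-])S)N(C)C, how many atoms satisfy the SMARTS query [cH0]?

The query [cH0] means: aromatic carbon with no attached hydrogen (substituted or ring-fusion).
Check the 25 heavy atoms by environment: 9× c (aromatic, H0) → match; 7× c (aromatic, H1) → no; 1× N (H0) → no; 3× C (H3) → no; 1× S (H1) → no; 1× Cl (H0) → no; 1× N (charge +1, H0) → no; 1× O (charge -1, H0) → no; 1× O (H0) → no.
That gives 9 matching atoms.

9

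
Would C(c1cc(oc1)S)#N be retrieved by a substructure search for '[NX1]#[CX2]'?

The pattern [NX1]#[CX2] describes a nitrogen triple-bonded to a two-connected carbon — a nitrile.
The molecule carries a nitrile (-C#N), whose atoms satisfy every constraint of the query, so the pattern matches.

Yes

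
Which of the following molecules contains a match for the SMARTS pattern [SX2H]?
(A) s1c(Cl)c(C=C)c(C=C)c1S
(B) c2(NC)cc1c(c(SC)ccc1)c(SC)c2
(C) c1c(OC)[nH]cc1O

A

[SX2H] describes an aliphatic sulfur with two connections, one being H (a thiol).
(A) contains a thiol (-SH), which satisfies every atom and bond constraint.
(B) has a methylthio ether (-SCH3) but the sulfur has H0 (bonded to two carbons), not H1.
(C) has a hydroxyl group (-OH) but it is an -OH, not an -SH.
So the answer is (A).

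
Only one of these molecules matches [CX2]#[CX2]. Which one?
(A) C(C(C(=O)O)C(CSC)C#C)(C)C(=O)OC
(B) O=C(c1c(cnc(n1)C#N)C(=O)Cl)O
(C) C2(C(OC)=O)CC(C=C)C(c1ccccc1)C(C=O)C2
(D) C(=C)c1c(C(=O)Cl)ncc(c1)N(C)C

[CX2]#[CX2] describes a carbon-carbon triple bond (an alkyne).
(A) contains an ethynyl group (-C#CH), which satisfies every atom and bond constraint.
(B) has a nitrile (-C#N) but the triple bond is C#N, not C#C.
(C) has a vinyl group (-CH=CH2) but the C=C is a double bond; both carbons are CX3, not CX2.
(D) has a vinyl group (-CH=CH2) but the C=C is a double bond; both carbons are CX3, not CX2.
So the answer is (A).

A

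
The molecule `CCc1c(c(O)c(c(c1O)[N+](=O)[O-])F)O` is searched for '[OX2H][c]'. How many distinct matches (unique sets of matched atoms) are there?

[OX2H][c] is the SMARTS for a phenol: a hydroxyl oxygen attached to an aromatic carbon.
The molecule carries 3 separate instances of a hydroxyl group (-OH) meeting every constraint; each maps to a distinct set of atoms, giving 3 matches.

3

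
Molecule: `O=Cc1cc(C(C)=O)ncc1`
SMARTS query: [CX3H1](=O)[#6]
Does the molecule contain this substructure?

The pattern [CX3H1](=O)[#6] describes an sp2 carbon with one H, double-bonded to O and single-bonded to carbon — an aldehyde.
The molecule carries an aldehyde (-CHO), whose atoms satisfy every constraint of the query, so the pattern matches.

Yes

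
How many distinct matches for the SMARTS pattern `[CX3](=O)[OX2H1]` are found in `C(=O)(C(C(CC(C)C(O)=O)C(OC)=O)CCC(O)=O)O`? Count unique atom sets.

3

[CX3](=O)[OX2H1] is the SMARTS for a carboxylic acid: an sp2 carbon double-bonded to O and single-bonded to an -OH oxygen.
The molecule carries 3 separate instances of a carboxylic acid group (-C(=O)OH) meeting every constraint; each maps to a distinct set of atoms, giving 3 matches.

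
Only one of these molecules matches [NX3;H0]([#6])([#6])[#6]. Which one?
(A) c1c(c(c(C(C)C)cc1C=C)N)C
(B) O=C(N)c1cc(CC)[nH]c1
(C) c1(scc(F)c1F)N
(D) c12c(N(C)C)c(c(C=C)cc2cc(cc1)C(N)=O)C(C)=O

[NX3;H0]([#6])([#6])[#6] describes a trivalent nitrogen with no H, bonded to three carbons (a tertiary amine).
(A) has a primary amino group (-NH2) but the nitrogen has H2, not H0 with three carbons.
(B) has a primary amide (-C(=O)NH2) but the amide nitrogen has H2 and only one carbon neighbour.
(C) has a primary amino group (-NH2) but the nitrogen has H2, not H0 with three carbons.
(D) contains a dimethylamino group (-N(CH3)2), which satisfies every atom and bond constraint.
So the answer is (D).

D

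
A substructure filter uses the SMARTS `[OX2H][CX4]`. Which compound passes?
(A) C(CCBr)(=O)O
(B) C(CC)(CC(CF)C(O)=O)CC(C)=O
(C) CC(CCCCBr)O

C

[OX2H][CX4] describes a hydroxyl oxygen bound to an sp3 (X4) carbon (an aliphatic alcohol).
(A) has a carboxylic acid group (-C(=O)OH) but the -OH is on a CX3 carbonyl carbon, not a CX4 carbon.
(B) has a carboxylic acid group (-C(=O)OH) but the -OH is on a CX3 carbonyl carbon, not a CX4 carbon.
(C) contains a hydroxyl group (-OH), which satisfies every atom and bond constraint.
So the answer is (C).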